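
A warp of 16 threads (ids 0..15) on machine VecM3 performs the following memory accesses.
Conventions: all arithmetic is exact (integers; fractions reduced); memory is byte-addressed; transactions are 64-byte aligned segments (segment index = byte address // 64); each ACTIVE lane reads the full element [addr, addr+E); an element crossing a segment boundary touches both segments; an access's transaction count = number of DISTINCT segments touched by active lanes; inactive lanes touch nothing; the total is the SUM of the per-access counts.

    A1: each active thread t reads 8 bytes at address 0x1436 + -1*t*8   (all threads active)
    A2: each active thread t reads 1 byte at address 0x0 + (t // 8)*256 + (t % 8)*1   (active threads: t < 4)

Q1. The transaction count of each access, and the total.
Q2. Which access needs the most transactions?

A1: 3 transactions
A2: 1 transaction

Answer: 3,1; total 4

Answer: A1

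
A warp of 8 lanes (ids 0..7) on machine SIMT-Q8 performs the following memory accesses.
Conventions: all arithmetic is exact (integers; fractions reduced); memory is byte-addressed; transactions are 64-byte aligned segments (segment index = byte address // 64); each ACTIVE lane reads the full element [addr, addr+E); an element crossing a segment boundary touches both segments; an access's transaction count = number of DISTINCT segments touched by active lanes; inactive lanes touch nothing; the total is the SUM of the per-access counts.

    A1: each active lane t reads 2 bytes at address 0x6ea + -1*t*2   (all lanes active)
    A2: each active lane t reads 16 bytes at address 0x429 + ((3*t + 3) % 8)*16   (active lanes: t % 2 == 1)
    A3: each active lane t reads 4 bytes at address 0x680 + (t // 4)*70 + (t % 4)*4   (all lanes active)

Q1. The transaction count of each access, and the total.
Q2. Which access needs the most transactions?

A1: 1 transaction
A2: 3 transactions
A3: 2 transactions

Answer: 1,3,2; total 6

Answer: A2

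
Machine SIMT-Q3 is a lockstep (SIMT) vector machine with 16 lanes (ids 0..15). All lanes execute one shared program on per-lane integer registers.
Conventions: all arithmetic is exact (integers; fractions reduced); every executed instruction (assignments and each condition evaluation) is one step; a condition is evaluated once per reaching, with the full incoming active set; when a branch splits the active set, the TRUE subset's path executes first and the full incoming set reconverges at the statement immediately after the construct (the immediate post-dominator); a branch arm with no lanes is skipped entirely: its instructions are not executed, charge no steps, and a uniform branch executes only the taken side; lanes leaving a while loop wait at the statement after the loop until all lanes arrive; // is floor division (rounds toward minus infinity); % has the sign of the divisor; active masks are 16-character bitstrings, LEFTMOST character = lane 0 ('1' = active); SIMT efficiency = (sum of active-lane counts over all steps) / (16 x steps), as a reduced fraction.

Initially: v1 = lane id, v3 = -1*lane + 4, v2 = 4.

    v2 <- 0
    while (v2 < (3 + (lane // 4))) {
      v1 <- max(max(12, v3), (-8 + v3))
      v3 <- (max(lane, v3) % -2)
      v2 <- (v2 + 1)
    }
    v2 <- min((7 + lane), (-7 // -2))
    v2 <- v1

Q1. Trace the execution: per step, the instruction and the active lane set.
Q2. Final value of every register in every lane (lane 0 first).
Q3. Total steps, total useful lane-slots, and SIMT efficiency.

step 0: v2 <- 0                      1111111111111111
step 1: eval (v2 < (3 + (lane // 4))) 1111111111111111
step 2: v1 <- max(max(12, v3), (-8 + v3)) 1111111111111111
step 3: v3 <- (max(lane, v3) % -2)   1111111111111111
step 4: v2 <- (v2 + 1)               1111111111111111
step 5: eval (v2 < (3 + (lane // 4))) 1111111111111111
step 6: v1 <- max(max(12, v3), (-8 + v3)) 1111111111111111
step 7: v3 <- (max(lane, v3) % -2)   1111111111111111
step 8: v2 <- (v2 + 1)               1111111111111111
step 9: eval (v2 < (3 + (lane // 4))) 1111111111111111
step 10: v1 <- max(max(12, v3), (-8 + v3)) 1111111111111111
step 11: v3 <- (max(lane, v3) % -2)   1111111111111111
step 12: v2 <- (v2 + 1)               1111111111111111
step 13: eval (v2 < (3 + (lane // 4))) 1111111111111111
step 14: v1 <- max(max(12, v3), (-8 + v3)) 0000111111111111
step 15: v3 <- (max(lane, v3) % -2)   0000111111111111
step 16: v2 <- (v2 + 1)               0000111111111111
step 17: eval (v2 < (3 + (lane // 4))) 0000111111111111
step 18: v1 <- max(max(12, v3), (-8 + v3)) 0000000011111111
step 19: v3 <- (max(lane, v3) % -2)   0000000011111111
step 20: v2 <- (v2 + 1)               0000000011111111
step 21: eval (v2 < (3 + (lane // 4))) 0000000011111111
step 22: v1 <- max(max(12, v3), (-8 + v3)) 0000000000001111
step 23: v3 <- (max(lane, v3) % -2)   0000000000001111
step 24: v2 <- (v2 + 1)               0000000000001111
step 25: eval (v2 < (3 + (lane // 4))) 0000000000001111
step 26: v2 <- min((7 + lane), (-7 // -2)) 1111111111111111
step 27: v2 <- v1                     1111111111111111

Answer: 28 steps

v1: 12,12,12,12,12,12,12,12,12,12,12,12,12,12,12,12
v3: 0,-1,0,-1,0,-1,0,-1,0,-1,0,-1,0,-1,0,-1
v2: 12,12,12,12,12,12,12,12,12,12,12,12,12,12,12,12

steps = 28; useful = 352; efficiency = 352/448 = 11/14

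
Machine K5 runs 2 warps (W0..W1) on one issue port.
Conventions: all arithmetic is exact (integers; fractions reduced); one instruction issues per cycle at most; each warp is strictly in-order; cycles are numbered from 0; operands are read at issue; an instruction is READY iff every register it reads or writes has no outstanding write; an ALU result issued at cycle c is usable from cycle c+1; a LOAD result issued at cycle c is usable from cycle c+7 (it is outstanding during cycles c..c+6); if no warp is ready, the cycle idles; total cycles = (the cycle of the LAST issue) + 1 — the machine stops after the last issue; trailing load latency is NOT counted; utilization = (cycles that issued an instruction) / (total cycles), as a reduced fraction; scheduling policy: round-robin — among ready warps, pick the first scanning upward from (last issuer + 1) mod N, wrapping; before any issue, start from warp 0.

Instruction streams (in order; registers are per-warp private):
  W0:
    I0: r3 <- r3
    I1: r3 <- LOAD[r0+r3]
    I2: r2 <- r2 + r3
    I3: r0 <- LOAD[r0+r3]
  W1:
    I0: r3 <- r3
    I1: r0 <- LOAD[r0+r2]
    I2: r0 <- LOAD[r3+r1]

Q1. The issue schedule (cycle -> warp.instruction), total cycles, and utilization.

cycle 0: W0.I0
cycle 1: W1.I0
cycle 2: W0.I1
cycle 3: W1.I1
cycle 4: idle
cycle 5: idle
cycle 6: idle
cycle 7: idle
cycle 8: idle
cycle 9: W0.I2
cycle 10: W1.I2
cycle 11: W0.I3

Answer: 12 cycles, utilization 7/12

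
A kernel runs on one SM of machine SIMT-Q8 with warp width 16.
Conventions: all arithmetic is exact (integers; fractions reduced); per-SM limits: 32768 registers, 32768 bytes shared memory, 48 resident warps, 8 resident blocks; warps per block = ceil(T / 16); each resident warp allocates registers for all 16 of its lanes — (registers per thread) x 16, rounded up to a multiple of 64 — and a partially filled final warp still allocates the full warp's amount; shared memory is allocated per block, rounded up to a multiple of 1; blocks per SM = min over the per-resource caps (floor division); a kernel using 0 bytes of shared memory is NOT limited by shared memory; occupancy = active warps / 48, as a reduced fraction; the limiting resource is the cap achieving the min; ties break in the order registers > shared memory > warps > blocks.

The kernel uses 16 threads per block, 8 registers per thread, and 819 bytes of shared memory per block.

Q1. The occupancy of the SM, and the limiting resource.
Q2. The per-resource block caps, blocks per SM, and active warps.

Answer: occupancy 1/6, limited by blocks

registers: 256 blocks
shared memory: 40 blocks
warps: 48 blocks
blocks: 8 blocks

Answer: 8 blocks, 8 active warps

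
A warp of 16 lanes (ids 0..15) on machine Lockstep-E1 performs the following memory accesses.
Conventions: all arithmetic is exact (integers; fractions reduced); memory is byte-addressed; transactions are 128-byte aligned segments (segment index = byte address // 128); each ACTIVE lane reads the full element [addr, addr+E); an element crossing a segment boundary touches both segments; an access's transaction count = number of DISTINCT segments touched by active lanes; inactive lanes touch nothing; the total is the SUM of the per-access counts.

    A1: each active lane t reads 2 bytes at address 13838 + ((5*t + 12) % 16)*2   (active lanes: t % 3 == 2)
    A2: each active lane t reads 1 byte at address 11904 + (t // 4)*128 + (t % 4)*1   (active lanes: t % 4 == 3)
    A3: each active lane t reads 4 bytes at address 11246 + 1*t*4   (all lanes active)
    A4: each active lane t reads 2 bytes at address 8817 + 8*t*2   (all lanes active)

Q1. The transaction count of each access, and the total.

A1: 1 transaction
A2: 4 transactions
A3: 2 transactions
A4: 3 transactions

Answer: 1,4,2,3; total 10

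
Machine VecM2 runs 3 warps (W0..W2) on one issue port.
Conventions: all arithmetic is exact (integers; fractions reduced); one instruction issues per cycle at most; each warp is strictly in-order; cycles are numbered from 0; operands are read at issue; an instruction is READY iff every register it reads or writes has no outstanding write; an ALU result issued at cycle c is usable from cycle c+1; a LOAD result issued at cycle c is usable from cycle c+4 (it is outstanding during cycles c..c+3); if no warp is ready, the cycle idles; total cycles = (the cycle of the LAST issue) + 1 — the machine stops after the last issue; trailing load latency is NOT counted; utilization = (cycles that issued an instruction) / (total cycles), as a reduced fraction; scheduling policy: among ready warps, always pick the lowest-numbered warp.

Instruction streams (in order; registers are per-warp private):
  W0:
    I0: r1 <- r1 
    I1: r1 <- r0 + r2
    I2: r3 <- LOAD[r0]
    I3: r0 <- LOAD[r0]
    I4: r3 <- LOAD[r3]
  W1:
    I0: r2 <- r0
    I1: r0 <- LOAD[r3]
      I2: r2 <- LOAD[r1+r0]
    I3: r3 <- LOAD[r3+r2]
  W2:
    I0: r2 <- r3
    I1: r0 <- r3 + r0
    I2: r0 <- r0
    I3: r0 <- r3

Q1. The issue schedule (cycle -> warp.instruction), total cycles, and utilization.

cycle 0: W0.I0
cycle 1: W0.I1
cycle 2: W0.I2
cycle 3: W0.I3
cycle 4: W1.I0
cycle 5: W1.I1
cycle 6: W0.I4
cycle 7: W2.I0
cycle 8: W2.I1
cycle 9: W1.I2
cycle 10: W2.I2
cycle 11: W2.I3
cycle 12: idle
cycle 13: W1.I3

Answer: 14 cycles, utilization 13/14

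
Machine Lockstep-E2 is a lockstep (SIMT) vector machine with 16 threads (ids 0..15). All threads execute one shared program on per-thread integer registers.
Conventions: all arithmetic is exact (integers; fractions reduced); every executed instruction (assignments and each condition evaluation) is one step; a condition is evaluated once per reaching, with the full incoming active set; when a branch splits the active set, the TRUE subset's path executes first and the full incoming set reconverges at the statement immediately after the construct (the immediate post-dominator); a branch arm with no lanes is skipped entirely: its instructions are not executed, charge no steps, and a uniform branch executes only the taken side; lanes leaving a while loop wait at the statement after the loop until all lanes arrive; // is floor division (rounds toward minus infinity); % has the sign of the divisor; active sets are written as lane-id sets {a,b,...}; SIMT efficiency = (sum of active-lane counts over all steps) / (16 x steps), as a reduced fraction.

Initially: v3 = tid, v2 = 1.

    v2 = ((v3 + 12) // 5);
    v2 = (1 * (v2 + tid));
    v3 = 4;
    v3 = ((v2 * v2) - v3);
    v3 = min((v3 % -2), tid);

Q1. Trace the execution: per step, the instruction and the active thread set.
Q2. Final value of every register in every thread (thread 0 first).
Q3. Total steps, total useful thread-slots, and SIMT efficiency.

step 0: v2 <- ((v3 + 12) // 5)       {0,1,2,3,4,5,6,7,8,9,10,11,12,13,14,15}
step 1: v2 <- (1 * (v2 + tid))       {0,1,2,3,4,5,6,7,8,9,10,11,12,13,14,15}
step 2: v3 <- 4                      {0,1,2,3,4,5,6,7,8,9,10,11,12,13,14,15}
step 3: v3 <- ((v2 * v2) - v3)       {0,1,2,3,4,5,6,7,8,9,10,11,12,13,14,15}
step 4: v3 <- min((v3 % -2), tid)    {0,1,2,3,4,5,6,7,8,9,10,11,12,13,14,15}

Answer: 5 steps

v3: 0,-1,0,0,-1,0,-1,0,0,-1,0,-1,0,0,-1,0
v2: 2,3,4,6,7,8,9,10,12,13,14,15,16,18,19,20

steps = 5; useful = 80; efficiency = 80/80 = 1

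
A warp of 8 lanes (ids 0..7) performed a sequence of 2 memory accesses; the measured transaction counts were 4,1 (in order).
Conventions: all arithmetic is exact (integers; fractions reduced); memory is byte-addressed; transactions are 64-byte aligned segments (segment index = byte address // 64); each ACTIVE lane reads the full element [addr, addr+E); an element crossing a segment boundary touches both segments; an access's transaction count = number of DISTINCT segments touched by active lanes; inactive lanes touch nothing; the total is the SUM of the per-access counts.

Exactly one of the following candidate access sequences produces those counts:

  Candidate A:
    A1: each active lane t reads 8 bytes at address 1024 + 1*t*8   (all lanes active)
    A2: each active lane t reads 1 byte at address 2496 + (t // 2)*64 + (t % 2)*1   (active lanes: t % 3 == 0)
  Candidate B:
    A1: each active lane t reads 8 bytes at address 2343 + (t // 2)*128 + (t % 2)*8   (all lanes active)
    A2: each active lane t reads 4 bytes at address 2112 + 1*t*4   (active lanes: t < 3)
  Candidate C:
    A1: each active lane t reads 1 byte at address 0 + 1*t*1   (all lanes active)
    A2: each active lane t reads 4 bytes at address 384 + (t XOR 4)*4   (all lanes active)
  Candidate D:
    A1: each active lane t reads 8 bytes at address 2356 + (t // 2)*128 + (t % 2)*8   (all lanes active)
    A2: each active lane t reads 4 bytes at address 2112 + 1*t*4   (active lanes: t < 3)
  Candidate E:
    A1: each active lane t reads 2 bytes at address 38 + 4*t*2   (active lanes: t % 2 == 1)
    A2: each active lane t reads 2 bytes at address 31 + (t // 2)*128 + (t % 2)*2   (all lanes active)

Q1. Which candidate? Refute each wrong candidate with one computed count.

A: A1 gives 1 transaction, not 4
C: A1 gives 1 transaction, not 4
D: A1 gives 8 transactions, not 4
E: A1 gives 2 transactions, not 4
B: all counts match (4,1)

Answer: B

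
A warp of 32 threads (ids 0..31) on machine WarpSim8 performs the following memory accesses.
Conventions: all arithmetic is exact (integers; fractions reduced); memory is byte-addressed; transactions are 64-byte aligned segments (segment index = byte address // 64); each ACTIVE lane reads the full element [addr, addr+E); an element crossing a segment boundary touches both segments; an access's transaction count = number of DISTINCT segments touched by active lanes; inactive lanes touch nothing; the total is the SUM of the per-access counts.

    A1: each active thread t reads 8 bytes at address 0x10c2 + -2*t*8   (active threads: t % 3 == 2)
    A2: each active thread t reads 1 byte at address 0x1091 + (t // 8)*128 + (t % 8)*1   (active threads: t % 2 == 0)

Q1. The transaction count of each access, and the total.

A1: 8 transactions
A2: 4 transactions

Answer: 8,4; total 12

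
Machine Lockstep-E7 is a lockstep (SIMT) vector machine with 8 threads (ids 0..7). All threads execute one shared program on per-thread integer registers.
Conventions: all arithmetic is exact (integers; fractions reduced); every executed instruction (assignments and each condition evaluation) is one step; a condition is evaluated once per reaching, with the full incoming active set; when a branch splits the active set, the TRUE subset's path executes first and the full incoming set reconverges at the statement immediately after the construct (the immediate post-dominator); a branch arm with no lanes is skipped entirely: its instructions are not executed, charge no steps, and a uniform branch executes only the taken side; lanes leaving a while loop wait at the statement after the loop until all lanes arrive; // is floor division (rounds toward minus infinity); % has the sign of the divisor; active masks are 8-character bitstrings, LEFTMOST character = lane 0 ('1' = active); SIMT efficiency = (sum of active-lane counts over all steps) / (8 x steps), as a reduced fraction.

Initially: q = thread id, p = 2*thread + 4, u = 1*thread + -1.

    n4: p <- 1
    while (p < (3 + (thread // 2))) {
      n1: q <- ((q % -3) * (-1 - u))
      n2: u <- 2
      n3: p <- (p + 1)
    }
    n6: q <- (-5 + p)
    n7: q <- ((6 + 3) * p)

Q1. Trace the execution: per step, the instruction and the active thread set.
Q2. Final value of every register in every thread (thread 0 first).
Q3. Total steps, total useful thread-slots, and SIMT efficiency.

step 0: p <- 1                       11111111
step 1: eval (p < (3 + (thread // 2))) 11111111
step 2: q <- ((q % -3) * (-1 - u))   11111111
step 3: u <- 2                       11111111
step 4: p <- (p + 1)                 11111111
step 5: eval (p < (3 + (thread // 2))) 11111111
step 6: q <- ((q % -3) * (-1 - u))   11111111
step 7: u <- 2                       11111111
step 8: p <- (p + 1)                 11111111
step 9: eval (p < (3 + (thread // 2))) 11111111
step 10: q <- ((q % -3) * (-1 - u))   00111111
step 11: u <- 2                       00111111
step 12: p <- (p + 1)                 00111111
step 13: eval (p < (3 + (thread // 2))) 00111111
step 14: q <- ((q % -3) * (-1 - u))   00001111
step 15: u <- 2                       00001111
step 16: p <- (p + 1)                 00001111
step 17: eval (p < (3 + (thread // 2))) 00001111
step 18: q <- ((q % -3) * (-1 - u))   00000011
step 19: u <- 2                       00000011
step 20: p <- (p + 1)                 00000011
step 21: eval (p < (3 + (thread // 2))) 00000011
step 22: q <- (-5 + p)                11111111
step 23: q <- ((6 + 3) * p)           11111111

Answer: 24 steps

q: 27,27,36,36,45,45,54,54
p: 3,3,4,4,5,5,6,6
u: 2,2,2,2,2,2,2,2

steps = 24; useful = 144; efficiency = 144/192 = 3/4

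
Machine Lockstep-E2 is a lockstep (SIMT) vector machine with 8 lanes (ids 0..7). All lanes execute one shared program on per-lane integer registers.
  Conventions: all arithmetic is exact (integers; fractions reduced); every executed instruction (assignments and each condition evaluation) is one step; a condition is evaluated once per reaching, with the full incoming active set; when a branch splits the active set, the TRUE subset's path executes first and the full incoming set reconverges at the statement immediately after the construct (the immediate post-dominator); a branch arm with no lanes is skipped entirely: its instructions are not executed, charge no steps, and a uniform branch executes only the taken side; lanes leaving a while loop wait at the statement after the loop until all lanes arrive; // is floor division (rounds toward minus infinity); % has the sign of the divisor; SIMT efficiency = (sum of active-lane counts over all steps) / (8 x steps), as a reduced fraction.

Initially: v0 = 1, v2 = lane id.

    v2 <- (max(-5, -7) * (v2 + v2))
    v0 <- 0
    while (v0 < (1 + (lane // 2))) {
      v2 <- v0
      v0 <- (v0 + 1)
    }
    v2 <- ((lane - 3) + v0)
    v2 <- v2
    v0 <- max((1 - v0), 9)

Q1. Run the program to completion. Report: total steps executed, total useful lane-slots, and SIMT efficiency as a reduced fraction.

Answer: 18 steps, 108 useful, 3/4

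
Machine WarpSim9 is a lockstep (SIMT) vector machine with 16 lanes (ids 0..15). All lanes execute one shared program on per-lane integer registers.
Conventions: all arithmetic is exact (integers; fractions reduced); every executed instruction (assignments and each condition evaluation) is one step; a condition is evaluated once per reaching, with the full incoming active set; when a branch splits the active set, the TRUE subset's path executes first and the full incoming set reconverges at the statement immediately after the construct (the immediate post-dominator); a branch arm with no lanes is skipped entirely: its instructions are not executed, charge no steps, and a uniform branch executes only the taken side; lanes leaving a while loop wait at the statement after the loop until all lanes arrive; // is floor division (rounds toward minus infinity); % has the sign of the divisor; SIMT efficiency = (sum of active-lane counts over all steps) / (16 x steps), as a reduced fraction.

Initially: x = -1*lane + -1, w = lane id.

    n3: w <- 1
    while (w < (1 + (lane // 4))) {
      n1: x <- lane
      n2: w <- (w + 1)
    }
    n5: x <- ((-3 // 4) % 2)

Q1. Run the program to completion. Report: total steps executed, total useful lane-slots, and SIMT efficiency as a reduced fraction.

Answer: 12 steps, 120 useful, 5/8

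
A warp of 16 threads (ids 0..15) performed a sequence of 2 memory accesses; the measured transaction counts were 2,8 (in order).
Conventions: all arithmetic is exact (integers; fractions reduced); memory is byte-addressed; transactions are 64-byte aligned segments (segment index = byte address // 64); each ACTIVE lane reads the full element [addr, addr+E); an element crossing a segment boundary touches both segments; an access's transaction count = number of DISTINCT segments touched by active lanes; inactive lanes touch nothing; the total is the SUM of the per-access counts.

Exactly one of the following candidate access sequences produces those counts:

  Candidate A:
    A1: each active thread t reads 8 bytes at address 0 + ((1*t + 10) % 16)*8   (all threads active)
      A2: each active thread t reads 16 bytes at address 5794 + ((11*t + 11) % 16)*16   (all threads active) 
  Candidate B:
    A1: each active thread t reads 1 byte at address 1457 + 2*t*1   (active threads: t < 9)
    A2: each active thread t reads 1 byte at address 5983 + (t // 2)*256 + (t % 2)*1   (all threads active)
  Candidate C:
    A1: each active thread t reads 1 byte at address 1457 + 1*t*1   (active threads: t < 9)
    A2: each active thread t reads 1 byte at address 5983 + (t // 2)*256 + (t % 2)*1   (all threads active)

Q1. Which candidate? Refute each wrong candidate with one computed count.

A: A2 gives 5 transactions, not 8
C: A1 gives 1 transaction, not 2
B: all counts match (2,8)

Answer: B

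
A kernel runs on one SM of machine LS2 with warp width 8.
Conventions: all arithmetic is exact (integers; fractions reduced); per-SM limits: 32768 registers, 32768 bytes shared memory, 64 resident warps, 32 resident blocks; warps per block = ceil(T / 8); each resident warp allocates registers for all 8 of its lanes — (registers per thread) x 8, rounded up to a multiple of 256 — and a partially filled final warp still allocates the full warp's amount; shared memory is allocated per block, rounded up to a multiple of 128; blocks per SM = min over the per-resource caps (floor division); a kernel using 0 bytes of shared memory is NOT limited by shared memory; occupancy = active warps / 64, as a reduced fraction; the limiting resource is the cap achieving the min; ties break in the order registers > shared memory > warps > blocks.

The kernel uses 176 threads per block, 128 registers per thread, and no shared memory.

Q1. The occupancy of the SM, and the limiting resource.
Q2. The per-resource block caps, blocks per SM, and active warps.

Answer: occupancy 11/32, limited by registers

registers: 1 block
shared memory: no limit (kernel uses none)
warps: 2 blocks
blocks: 32 blocks

Answer: 1 block, 22 active warps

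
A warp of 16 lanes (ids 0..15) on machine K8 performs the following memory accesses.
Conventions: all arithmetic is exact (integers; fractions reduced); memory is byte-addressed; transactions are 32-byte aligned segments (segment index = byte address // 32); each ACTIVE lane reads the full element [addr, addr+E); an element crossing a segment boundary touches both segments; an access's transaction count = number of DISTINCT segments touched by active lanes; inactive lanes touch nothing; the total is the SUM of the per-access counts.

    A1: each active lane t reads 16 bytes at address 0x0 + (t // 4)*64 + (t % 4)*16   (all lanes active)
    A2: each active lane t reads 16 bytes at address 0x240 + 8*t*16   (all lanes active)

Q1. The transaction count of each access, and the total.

A1: 8 transactions
A2: 16 transactions

Answer: 8,16; total 24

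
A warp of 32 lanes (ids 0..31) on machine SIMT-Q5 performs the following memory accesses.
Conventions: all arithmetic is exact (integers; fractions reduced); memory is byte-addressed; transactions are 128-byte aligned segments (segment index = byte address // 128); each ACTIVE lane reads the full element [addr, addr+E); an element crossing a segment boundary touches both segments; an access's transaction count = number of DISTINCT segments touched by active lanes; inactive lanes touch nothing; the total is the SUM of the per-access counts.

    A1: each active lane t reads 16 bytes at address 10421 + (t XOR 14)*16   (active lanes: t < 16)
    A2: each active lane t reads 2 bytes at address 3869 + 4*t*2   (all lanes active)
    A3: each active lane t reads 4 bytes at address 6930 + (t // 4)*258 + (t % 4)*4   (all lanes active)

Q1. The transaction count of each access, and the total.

A1: 3 transactions
A2: 3 transactions
A3: 8 transactions

Answer: 3,3,8; total 14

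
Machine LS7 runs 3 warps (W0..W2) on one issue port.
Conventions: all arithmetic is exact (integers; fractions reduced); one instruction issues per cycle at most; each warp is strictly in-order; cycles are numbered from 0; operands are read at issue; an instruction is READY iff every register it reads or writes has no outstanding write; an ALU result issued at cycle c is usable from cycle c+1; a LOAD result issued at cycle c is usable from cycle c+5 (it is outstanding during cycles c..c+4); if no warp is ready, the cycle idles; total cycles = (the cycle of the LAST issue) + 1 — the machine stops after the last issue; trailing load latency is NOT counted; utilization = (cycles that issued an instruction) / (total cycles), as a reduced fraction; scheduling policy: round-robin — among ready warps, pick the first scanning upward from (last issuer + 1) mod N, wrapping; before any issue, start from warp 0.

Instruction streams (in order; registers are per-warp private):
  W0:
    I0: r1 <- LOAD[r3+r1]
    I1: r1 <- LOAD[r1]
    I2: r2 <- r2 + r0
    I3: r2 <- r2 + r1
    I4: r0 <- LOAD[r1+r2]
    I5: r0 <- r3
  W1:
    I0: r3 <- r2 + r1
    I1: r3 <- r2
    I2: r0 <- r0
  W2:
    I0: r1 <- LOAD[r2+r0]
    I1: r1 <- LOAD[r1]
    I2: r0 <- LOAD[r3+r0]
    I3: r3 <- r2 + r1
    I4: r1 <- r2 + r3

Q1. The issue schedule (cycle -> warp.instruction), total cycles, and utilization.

cycle 0: W0.I0
cycle 1: W1.I0
cycle 2: W2.I0
cycle 3: W1.I1
cycle 4: W1.I2
cycle 5: W0.I1
cycle 6: W0.I2
cycle 7: W2.I1
cycle 8: W2.I2
cycle 9: idle
cycle 10: W0.I3
cycle 11: W0.I4
cycle 12: W2.I3
cycle 13: W2.I4
cycle 14: idle
cycle 15: idle
cycle 16: W0.I5

Answer: 17 cycles, utilization 14/17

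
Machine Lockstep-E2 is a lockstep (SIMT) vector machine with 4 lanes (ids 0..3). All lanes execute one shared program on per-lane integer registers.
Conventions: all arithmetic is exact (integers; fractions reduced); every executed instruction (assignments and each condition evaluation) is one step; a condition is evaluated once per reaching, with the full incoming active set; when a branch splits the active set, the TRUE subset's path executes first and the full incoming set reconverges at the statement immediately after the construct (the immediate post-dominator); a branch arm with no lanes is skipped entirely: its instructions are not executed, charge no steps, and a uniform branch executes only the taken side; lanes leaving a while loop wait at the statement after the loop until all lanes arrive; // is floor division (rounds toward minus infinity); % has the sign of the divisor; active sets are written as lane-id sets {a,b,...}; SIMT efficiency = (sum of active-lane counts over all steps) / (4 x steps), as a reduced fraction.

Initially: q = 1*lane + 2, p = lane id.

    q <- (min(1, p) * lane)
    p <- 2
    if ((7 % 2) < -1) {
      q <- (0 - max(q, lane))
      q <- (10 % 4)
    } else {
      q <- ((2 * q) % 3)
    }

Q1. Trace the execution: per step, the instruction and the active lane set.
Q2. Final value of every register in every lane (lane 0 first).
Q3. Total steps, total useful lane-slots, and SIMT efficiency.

step 0: q <- (min(1, p) * lane)      {0,1,2,3}
step 1: p <- 2                       {0,1,2,3}
step 2: eval ((7 % 2) < -1)          {0,1,2,3}
step 3: q <- ((2 * q) % 3)           {0,1,2,3}

Answer: 4 steps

q: 0,2,1,0
p: 2,2,2,2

steps = 4; useful = 16; efficiency = 16/16 = 1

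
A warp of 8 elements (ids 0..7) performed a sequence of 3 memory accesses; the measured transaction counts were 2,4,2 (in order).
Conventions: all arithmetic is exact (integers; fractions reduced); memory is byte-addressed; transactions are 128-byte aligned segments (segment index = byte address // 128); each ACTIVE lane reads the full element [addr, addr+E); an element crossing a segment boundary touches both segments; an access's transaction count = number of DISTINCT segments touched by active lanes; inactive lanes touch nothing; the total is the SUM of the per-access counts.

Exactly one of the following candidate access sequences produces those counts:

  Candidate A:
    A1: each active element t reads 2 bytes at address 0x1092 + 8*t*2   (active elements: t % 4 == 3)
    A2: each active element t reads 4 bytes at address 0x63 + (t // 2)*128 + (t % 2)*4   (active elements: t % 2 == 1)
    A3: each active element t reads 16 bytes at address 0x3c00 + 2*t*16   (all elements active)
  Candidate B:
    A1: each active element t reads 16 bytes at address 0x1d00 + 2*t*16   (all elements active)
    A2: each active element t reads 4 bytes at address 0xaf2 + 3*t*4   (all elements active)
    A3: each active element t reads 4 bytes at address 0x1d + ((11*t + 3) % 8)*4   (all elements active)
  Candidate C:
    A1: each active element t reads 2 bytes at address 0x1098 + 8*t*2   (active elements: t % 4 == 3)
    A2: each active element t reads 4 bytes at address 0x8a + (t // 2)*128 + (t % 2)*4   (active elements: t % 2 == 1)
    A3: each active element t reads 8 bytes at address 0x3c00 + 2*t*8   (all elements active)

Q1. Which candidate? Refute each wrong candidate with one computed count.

B: A2 gives 2 transactions, not 4
C: A3 gives 1 transaction, not 2
A: all counts match (2,4,2)

Answer: A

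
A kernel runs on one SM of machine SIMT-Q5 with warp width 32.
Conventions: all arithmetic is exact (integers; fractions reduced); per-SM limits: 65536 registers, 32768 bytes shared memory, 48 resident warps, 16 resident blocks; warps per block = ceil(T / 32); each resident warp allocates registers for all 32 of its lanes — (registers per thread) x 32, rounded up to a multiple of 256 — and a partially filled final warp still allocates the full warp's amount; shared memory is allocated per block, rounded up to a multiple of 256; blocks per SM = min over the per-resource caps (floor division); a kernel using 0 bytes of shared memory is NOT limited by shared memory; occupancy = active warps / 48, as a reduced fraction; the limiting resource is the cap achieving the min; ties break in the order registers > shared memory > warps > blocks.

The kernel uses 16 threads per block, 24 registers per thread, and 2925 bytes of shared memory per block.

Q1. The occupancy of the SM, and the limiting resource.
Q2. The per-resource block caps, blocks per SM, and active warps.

Answer: occupancy 5/24, limited by shared memory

registers: 85 blocks
shared memory: 10 blocks
warps: 48 blocks
blocks: 16 blocks

Answer: 10 blocks, 10 active warps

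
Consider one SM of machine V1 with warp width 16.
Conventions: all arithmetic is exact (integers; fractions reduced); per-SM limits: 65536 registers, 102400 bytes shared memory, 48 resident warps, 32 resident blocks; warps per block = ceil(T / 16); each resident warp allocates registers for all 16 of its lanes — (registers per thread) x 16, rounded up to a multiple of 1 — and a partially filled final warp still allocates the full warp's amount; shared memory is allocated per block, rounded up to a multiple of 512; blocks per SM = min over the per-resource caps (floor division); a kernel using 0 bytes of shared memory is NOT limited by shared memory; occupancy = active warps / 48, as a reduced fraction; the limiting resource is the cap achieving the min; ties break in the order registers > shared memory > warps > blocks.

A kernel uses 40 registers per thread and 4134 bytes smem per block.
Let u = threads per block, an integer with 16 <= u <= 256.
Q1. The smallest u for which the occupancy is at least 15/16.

Answer: u = 33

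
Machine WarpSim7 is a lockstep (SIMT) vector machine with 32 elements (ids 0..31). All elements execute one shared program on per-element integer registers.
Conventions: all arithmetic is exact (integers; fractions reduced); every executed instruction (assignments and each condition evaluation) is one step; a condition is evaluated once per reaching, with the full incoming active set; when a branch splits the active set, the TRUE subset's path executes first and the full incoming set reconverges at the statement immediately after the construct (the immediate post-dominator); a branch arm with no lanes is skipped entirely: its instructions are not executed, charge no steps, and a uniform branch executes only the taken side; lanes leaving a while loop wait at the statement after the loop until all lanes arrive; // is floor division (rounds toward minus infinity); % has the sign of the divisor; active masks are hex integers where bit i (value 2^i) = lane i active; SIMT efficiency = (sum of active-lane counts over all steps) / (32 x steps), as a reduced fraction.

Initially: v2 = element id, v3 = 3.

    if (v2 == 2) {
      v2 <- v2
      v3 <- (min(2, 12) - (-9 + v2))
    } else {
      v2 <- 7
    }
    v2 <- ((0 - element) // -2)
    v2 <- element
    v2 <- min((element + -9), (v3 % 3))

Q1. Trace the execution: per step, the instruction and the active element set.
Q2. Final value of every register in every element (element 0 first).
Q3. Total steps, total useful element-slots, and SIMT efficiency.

step 0: eval (v2 == 2)               0xffffffff
step 1: v2 <- v2                     0x00000004
step 2: v3 <- (min(2, 12) - (-9 + v2)) 0x00000004
step 3: v2 <- 7                      0xfffffffb
step 4: v2 <- ((0 - element) // -2)  0xffffffff
step 5: v2 <- element                0xffffffff
step 6: v2 <- min((element + -9), (v3 % 3)) 0xffffffff

Answer: 7 steps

v2: -9,-8,-7,-6,-5,-4,-3,-2,-1,0,0,0,0,0,0,0,0,0,0,0,0,0,0,0,0,0,0,0,0,0,0,0
v3: 3,3,9,3,3,3,3,3,3,3,3,3,3,3,3,3,3,3,3,3,3,3,3,3,3,3,3,3,3,3,3,3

steps = 7; useful = 161; efficiency = 161/224 = 23/32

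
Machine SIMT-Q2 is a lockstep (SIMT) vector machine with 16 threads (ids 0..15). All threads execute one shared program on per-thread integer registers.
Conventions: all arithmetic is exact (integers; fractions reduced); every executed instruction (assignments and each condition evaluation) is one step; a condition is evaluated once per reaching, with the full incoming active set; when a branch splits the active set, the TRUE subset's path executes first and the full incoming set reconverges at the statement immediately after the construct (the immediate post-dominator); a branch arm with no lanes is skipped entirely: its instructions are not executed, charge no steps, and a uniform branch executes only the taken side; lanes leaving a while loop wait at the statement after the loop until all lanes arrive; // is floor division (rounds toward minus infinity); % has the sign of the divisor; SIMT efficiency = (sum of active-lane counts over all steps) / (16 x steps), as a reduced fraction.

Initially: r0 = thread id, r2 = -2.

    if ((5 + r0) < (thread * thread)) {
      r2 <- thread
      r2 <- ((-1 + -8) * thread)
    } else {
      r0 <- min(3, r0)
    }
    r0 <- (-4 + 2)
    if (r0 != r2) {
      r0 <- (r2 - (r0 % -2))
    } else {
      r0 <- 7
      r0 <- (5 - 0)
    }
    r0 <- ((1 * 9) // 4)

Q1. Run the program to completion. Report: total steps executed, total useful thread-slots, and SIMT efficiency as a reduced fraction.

Answer: 10 steps, 112 useful, 7/10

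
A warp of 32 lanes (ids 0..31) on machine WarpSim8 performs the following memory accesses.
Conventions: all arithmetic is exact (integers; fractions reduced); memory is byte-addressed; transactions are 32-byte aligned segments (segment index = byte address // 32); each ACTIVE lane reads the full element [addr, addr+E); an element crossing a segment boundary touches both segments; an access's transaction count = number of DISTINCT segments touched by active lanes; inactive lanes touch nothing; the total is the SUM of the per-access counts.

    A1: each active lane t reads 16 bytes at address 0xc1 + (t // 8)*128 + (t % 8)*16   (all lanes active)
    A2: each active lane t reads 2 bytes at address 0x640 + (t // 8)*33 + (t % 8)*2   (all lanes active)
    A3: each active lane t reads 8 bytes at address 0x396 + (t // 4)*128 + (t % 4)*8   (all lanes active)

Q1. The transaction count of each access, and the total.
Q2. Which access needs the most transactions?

A1: 17 transactions
A2: 4 transactions
A3: 16 transactions

Answer: 17,4,16; total 37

Answer: A1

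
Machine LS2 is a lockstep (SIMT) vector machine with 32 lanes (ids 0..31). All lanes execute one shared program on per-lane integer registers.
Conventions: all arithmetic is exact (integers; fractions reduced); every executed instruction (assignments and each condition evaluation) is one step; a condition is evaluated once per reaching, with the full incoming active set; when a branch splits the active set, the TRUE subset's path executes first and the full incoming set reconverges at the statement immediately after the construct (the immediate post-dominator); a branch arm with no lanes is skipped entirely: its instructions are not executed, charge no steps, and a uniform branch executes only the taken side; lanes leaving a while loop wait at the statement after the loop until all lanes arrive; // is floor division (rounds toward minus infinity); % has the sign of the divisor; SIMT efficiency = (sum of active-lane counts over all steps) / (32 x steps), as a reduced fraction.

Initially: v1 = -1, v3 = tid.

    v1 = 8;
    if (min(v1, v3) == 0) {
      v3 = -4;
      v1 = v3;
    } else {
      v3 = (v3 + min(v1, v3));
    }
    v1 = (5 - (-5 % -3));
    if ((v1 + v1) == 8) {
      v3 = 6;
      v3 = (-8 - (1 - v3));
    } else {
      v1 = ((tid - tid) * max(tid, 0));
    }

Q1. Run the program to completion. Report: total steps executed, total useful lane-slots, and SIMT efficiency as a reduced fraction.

Answer: 8 steps, 193 useful, 193/256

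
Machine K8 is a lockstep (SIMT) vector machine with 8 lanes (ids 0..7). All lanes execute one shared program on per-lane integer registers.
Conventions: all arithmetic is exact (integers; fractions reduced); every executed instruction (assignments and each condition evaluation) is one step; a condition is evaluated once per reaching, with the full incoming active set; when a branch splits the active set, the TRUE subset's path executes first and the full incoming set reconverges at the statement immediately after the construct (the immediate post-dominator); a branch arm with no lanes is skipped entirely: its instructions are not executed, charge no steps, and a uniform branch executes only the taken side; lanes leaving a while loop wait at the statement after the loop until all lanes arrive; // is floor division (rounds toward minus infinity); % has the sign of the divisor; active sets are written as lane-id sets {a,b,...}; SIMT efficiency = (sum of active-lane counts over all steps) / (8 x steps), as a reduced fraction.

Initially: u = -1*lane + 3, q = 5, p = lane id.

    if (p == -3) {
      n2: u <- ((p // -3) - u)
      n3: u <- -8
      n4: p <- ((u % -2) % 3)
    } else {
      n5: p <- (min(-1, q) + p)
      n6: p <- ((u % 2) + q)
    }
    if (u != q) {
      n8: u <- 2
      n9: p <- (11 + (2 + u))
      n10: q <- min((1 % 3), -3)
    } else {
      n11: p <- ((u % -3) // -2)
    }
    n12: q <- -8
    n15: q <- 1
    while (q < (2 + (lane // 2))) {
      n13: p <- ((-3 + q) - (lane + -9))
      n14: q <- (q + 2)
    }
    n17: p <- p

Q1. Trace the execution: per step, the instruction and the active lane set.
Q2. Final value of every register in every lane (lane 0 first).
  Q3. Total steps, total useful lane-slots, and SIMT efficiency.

step 0: eval (p == -3)               {0,1,2,3,4,5,6,7}
step 1: p <- (min(-1, q) + p)        {0,1,2,3,4,5,6,7}
step 2: p <- ((u % 2) + q)           {0,1,2,3,4,5,6,7}
step 3: eval (u != q)                {0,1,2,3,4,5,6,7}
step 4: u <- 2                       {0,1,2,3,4,5,6,7}
step 5: p <- (11 + (2 + u))          {0,1,2,3,4,5,6,7}
step 6: q <- min((1 % 3), -3)        {0,1,2,3,4,5,6,7}
step 7: q <- -8                      {0,1,2,3,4,5,6,7}
step 8: q <- 1                       {0,1,2,3,4,5,6,7}
step 9: eval (q < (2 + (lane // 2))) {0,1,2,3,4,5,6,7}
step 10: p <- ((-3 + q) - (lane + -9)) {0,1,2,3,4,5,6,7}
step 11: q <- (q + 2)                 {0,1,2,3,4,5,6,7}
step 12: eval (q < (2 + (lane // 2))) {0,1,2,3,4,5,6,7}
step 13: p <- ((-3 + q) - (lane + -9)) {4,5,6,7}
step 14: q <- (q + 2)                 {4,5,6,7}
step 15: eval (q < (2 + (lane // 2))) {4,5,6,7}
step 16: p <- p                       {0,1,2,3,4,5,6,7}

Answer: 17 steps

u: 2,2,2,2,2,2,2,2
q: 3,3,3,3,5,5,5,5
p: 7,6,5,4,5,4,3,2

steps = 17; useful = 124; efficiency = 124/136 = 31/34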